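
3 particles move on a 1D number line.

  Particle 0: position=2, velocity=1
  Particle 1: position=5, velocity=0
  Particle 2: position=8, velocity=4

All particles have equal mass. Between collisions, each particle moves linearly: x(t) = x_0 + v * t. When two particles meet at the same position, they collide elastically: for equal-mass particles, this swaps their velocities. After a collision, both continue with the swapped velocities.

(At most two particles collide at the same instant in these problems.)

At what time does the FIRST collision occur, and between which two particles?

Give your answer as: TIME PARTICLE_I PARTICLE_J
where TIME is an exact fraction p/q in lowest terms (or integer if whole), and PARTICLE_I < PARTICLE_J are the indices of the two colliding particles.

Answer: 3 0 1

Derivation:
Pair (0,1): pos 2,5 vel 1,0 -> gap=3, closing at 1/unit, collide at t=3
Pair (1,2): pos 5,8 vel 0,4 -> not approaching (rel speed -4 <= 0)
Earliest collision: t=3 between 0 and 1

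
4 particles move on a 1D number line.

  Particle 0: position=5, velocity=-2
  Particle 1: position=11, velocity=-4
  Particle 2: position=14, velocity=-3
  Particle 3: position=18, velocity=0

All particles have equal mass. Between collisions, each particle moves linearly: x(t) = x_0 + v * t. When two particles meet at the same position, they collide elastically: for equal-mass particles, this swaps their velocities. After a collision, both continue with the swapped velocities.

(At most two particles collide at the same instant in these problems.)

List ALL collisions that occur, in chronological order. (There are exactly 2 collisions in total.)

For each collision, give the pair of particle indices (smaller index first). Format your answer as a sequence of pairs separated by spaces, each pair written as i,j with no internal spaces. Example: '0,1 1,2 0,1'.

Collision at t=3: particles 0 and 1 swap velocities; positions: p0=-1 p1=-1 p2=5 p3=18; velocities now: v0=-4 v1=-2 v2=-3 v3=0
Collision at t=9: particles 1 and 2 swap velocities; positions: p0=-25 p1=-13 p2=-13 p3=18; velocities now: v0=-4 v1=-3 v2=-2 v3=0

Answer: 0,1 1,2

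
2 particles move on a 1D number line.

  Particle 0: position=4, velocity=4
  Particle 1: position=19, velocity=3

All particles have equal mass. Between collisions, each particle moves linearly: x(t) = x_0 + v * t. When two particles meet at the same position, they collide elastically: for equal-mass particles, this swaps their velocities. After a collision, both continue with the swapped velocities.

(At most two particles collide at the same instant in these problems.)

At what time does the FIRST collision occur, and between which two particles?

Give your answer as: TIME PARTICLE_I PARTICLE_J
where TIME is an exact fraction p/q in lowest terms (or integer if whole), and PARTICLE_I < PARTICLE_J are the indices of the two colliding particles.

Answer: 15 0 1

Derivation:
Pair (0,1): pos 4,19 vel 4,3 -> gap=15, closing at 1/unit, collide at t=15
Earliest collision: t=15 between 0 and 1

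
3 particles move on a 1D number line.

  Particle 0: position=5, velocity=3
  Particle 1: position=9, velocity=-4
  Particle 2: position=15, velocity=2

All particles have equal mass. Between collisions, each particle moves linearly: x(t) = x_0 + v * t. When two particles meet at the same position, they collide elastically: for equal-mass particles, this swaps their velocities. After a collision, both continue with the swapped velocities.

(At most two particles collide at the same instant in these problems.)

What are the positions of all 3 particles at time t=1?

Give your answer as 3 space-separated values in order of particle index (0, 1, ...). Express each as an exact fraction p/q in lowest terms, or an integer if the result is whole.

Answer: 5 8 17

Derivation:
Collision at t=4/7: particles 0 and 1 swap velocities; positions: p0=47/7 p1=47/7 p2=113/7; velocities now: v0=-4 v1=3 v2=2
Advance to t=1 (no further collisions before then); velocities: v0=-4 v1=3 v2=2; positions = 5 8 17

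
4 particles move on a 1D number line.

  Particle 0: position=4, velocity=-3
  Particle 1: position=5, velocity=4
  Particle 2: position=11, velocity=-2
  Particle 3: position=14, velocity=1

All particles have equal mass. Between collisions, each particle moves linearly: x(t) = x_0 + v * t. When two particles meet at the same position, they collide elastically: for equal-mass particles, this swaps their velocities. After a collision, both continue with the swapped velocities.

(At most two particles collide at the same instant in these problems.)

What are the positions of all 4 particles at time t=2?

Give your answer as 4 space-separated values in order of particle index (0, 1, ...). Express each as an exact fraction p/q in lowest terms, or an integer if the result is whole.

Collision at t=1: particles 1 and 2 swap velocities; positions: p0=1 p1=9 p2=9 p3=15; velocities now: v0=-3 v1=-2 v2=4 v3=1
Advance to t=2 (no further collisions before then); velocities: v0=-3 v1=-2 v2=4 v3=1; positions = -2 7 13 16

Answer: -2 7 13 16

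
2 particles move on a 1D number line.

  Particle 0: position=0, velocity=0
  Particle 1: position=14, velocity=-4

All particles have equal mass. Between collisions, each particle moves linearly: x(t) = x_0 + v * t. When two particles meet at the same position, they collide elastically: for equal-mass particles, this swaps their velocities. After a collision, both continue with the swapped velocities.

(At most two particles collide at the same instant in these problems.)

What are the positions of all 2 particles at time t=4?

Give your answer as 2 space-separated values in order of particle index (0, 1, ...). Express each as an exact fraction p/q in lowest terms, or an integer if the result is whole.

Answer: -2 0

Derivation:
Collision at t=7/2: particles 0 and 1 swap velocities; positions: p0=0 p1=0; velocities now: v0=-4 v1=0
Advance to t=4 (no further collisions before then); velocities: v0=-4 v1=0; positions = -2 0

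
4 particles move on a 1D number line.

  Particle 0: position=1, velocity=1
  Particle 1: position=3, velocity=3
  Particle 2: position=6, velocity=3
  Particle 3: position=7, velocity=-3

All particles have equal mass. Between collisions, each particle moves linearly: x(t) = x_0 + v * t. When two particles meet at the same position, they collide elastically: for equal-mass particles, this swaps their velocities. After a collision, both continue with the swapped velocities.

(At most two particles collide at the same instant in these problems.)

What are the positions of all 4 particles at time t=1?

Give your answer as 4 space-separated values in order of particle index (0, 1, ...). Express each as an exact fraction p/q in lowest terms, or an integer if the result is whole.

Collision at t=1/6: particles 2 and 3 swap velocities; positions: p0=7/6 p1=7/2 p2=13/2 p3=13/2; velocities now: v0=1 v1=3 v2=-3 v3=3
Collision at t=2/3: particles 1 and 2 swap velocities; positions: p0=5/3 p1=5 p2=5 p3=8; velocities now: v0=1 v1=-3 v2=3 v3=3
Advance to t=1 (no further collisions before then); velocities: v0=1 v1=-3 v2=3 v3=3; positions = 2 4 6 9

Answer: 2 4 6 9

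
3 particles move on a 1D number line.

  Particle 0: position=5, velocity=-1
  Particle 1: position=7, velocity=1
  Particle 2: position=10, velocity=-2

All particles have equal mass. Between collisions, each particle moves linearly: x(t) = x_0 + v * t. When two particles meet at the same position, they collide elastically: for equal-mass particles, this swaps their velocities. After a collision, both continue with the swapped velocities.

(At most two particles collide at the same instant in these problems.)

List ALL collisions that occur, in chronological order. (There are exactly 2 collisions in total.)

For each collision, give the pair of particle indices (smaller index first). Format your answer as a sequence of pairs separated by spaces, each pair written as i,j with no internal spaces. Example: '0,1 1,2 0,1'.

Collision at t=1: particles 1 and 2 swap velocities; positions: p0=4 p1=8 p2=8; velocities now: v0=-1 v1=-2 v2=1
Collision at t=5: particles 0 and 1 swap velocities; positions: p0=0 p1=0 p2=12; velocities now: v0=-2 v1=-1 v2=1

Answer: 1,2 0,1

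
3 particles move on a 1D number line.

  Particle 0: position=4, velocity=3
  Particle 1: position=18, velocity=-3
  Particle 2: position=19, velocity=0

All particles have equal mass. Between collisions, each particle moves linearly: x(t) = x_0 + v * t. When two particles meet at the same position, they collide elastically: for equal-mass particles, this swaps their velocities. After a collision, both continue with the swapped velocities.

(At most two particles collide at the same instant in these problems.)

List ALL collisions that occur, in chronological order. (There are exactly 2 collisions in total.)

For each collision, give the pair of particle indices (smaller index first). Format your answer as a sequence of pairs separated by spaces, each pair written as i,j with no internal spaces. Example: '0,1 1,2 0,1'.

Answer: 0,1 1,2

Derivation:
Collision at t=7/3: particles 0 and 1 swap velocities; positions: p0=11 p1=11 p2=19; velocities now: v0=-3 v1=3 v2=0
Collision at t=5: particles 1 and 2 swap velocities; positions: p0=3 p1=19 p2=19; velocities now: v0=-3 v1=0 v2=3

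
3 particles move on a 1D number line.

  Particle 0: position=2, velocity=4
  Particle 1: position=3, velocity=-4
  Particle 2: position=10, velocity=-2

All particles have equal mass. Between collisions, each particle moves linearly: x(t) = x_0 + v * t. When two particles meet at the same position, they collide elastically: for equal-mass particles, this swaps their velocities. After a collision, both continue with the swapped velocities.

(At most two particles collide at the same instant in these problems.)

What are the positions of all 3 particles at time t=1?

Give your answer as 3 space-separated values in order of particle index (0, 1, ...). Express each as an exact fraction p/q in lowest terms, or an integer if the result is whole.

Collision at t=1/8: particles 0 and 1 swap velocities; positions: p0=5/2 p1=5/2 p2=39/4; velocities now: v0=-4 v1=4 v2=-2
Advance to t=1 (no further collisions before then); velocities: v0=-4 v1=4 v2=-2; positions = -1 6 8

Answer: -1 6 8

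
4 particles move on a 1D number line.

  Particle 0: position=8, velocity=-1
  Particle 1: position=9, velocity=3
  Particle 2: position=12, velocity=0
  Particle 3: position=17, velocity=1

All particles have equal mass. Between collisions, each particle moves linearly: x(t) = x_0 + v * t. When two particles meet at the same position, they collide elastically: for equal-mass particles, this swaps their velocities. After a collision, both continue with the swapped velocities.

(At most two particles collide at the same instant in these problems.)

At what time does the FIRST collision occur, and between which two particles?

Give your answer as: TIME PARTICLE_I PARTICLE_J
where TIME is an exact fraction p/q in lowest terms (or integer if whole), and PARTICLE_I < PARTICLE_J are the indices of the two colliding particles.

Pair (0,1): pos 8,9 vel -1,3 -> not approaching (rel speed -4 <= 0)
Pair (1,2): pos 9,12 vel 3,0 -> gap=3, closing at 3/unit, collide at t=1
Pair (2,3): pos 12,17 vel 0,1 -> not approaching (rel speed -1 <= 0)
Earliest collision: t=1 between 1 and 2

Answer: 1 1 2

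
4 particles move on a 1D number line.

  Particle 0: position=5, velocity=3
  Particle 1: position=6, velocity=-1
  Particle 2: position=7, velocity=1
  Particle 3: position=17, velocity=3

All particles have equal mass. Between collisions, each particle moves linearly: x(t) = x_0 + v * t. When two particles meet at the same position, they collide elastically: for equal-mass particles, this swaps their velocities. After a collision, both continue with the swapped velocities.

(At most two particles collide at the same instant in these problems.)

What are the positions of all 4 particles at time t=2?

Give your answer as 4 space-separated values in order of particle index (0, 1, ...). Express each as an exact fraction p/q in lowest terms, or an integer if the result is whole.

Collision at t=1/4: particles 0 and 1 swap velocities; positions: p0=23/4 p1=23/4 p2=29/4 p3=71/4; velocities now: v0=-1 v1=3 v2=1 v3=3
Collision at t=1: particles 1 and 2 swap velocities; positions: p0=5 p1=8 p2=8 p3=20; velocities now: v0=-1 v1=1 v2=3 v3=3
Advance to t=2 (no further collisions before then); velocities: v0=-1 v1=1 v2=3 v3=3; positions = 4 9 11 23

Answer: 4 9 11 23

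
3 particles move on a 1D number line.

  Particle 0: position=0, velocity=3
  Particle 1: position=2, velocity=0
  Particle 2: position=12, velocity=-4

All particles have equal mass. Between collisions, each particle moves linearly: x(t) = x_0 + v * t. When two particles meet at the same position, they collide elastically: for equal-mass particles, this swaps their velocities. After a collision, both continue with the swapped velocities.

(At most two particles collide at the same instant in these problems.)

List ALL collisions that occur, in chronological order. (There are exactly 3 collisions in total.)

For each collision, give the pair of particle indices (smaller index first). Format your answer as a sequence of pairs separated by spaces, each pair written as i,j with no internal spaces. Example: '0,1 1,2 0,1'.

Collision at t=2/3: particles 0 and 1 swap velocities; positions: p0=2 p1=2 p2=28/3; velocities now: v0=0 v1=3 v2=-4
Collision at t=12/7: particles 1 and 2 swap velocities; positions: p0=2 p1=36/7 p2=36/7; velocities now: v0=0 v1=-4 v2=3
Collision at t=5/2: particles 0 and 1 swap velocities; positions: p0=2 p1=2 p2=15/2; velocities now: v0=-4 v1=0 v2=3

Answer: 0,1 1,2 0,1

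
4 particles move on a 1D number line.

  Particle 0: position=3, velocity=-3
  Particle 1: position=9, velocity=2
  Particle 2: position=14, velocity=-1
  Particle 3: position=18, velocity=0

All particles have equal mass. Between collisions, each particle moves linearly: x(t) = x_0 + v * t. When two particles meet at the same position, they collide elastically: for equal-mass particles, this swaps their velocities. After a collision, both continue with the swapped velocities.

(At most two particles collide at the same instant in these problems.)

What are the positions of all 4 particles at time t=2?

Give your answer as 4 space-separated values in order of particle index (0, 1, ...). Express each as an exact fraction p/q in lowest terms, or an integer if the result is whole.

Collision at t=5/3: particles 1 and 2 swap velocities; positions: p0=-2 p1=37/3 p2=37/3 p3=18; velocities now: v0=-3 v1=-1 v2=2 v3=0
Advance to t=2 (no further collisions before then); velocities: v0=-3 v1=-1 v2=2 v3=0; positions = -3 12 13 18

Answer: -3 12 13 18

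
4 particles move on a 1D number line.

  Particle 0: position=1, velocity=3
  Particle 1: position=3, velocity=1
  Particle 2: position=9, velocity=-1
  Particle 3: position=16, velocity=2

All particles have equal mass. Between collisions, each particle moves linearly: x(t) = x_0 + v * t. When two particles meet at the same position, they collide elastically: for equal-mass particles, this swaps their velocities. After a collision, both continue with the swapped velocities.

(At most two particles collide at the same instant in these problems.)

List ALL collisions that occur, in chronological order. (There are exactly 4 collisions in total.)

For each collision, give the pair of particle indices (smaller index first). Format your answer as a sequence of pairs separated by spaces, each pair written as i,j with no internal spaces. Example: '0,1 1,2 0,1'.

Answer: 0,1 1,2 0,1 2,3

Derivation:
Collision at t=1: particles 0 and 1 swap velocities; positions: p0=4 p1=4 p2=8 p3=18; velocities now: v0=1 v1=3 v2=-1 v3=2
Collision at t=2: particles 1 and 2 swap velocities; positions: p0=5 p1=7 p2=7 p3=20; velocities now: v0=1 v1=-1 v2=3 v3=2
Collision at t=3: particles 0 and 1 swap velocities; positions: p0=6 p1=6 p2=10 p3=22; velocities now: v0=-1 v1=1 v2=3 v3=2
Collision at t=15: particles 2 and 3 swap velocities; positions: p0=-6 p1=18 p2=46 p3=46; velocities now: v0=-1 v1=1 v2=2 v3=3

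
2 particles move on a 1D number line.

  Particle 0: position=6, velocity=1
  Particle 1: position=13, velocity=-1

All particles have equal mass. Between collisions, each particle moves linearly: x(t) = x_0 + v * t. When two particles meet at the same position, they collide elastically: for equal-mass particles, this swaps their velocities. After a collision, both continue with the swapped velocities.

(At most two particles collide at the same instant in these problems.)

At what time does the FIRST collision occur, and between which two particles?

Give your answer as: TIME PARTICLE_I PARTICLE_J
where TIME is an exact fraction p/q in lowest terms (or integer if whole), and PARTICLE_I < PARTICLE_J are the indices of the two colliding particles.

Answer: 7/2 0 1

Derivation:
Pair (0,1): pos 6,13 vel 1,-1 -> gap=7, closing at 2/unit, collide at t=7/2
Earliest collision: t=7/2 between 0 and 1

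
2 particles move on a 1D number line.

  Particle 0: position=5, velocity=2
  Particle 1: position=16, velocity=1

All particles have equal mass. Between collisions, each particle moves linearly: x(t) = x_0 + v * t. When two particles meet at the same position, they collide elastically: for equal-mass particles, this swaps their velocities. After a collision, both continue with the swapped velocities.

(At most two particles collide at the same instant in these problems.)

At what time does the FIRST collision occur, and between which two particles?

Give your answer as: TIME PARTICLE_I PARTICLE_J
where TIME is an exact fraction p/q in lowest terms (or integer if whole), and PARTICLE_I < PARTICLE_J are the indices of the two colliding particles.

Pair (0,1): pos 5,16 vel 2,1 -> gap=11, closing at 1/unit, collide at t=11
Earliest collision: t=11 between 0 and 1

Answer: 11 0 1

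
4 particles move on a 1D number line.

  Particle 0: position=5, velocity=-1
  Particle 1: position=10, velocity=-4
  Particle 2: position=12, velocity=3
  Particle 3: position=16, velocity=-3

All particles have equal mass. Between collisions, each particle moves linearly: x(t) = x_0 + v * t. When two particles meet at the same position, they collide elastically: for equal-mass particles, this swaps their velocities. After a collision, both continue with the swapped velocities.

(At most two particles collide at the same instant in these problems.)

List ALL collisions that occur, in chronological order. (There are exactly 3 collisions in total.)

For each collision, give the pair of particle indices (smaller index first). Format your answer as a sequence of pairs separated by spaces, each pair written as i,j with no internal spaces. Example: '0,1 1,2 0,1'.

Collision at t=2/3: particles 2 and 3 swap velocities; positions: p0=13/3 p1=22/3 p2=14 p3=14; velocities now: v0=-1 v1=-4 v2=-3 v3=3
Collision at t=5/3: particles 0 and 1 swap velocities; positions: p0=10/3 p1=10/3 p2=11 p3=17; velocities now: v0=-4 v1=-1 v2=-3 v3=3
Collision at t=11/2: particles 1 and 2 swap velocities; positions: p0=-12 p1=-1/2 p2=-1/2 p3=57/2; velocities now: v0=-4 v1=-3 v2=-1 v3=3

Answer: 2,3 0,1 1,2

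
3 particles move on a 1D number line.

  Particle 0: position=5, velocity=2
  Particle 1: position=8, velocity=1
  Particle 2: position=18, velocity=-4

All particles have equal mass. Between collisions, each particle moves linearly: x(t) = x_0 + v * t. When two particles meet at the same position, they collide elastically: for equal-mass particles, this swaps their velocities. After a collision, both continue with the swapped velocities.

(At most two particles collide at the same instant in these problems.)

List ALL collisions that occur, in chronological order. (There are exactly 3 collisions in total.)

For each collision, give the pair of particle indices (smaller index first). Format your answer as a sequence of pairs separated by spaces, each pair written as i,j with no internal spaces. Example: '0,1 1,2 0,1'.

Answer: 1,2 0,1 1,2

Derivation:
Collision at t=2: particles 1 and 2 swap velocities; positions: p0=9 p1=10 p2=10; velocities now: v0=2 v1=-4 v2=1
Collision at t=13/6: particles 0 and 1 swap velocities; positions: p0=28/3 p1=28/3 p2=61/6; velocities now: v0=-4 v1=2 v2=1
Collision at t=3: particles 1 and 2 swap velocities; positions: p0=6 p1=11 p2=11; velocities now: v0=-4 v1=1 v2=2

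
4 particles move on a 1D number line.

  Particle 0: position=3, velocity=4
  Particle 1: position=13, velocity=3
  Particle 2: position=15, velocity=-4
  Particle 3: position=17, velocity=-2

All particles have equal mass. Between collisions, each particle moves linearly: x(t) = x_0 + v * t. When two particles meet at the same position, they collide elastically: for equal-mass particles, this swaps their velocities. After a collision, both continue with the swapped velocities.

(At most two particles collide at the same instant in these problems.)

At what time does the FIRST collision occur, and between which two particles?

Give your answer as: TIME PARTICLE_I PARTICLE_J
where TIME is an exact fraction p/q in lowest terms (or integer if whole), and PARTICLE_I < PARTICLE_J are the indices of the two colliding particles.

Answer: 2/7 1 2

Derivation:
Pair (0,1): pos 3,13 vel 4,3 -> gap=10, closing at 1/unit, collide at t=10
Pair (1,2): pos 13,15 vel 3,-4 -> gap=2, closing at 7/unit, collide at t=2/7
Pair (2,3): pos 15,17 vel -4,-2 -> not approaching (rel speed -2 <= 0)
Earliest collision: t=2/7 between 1 and 2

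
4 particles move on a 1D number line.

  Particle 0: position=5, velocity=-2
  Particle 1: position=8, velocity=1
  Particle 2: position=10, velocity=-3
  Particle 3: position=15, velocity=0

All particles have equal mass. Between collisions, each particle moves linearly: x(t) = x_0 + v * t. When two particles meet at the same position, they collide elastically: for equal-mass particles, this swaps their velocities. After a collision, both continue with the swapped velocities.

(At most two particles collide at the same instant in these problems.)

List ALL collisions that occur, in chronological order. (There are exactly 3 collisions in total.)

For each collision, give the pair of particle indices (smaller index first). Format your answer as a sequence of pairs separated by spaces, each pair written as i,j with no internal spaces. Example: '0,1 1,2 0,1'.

Collision at t=1/2: particles 1 and 2 swap velocities; positions: p0=4 p1=17/2 p2=17/2 p3=15; velocities now: v0=-2 v1=-3 v2=1 v3=0
Collision at t=5: particles 0 and 1 swap velocities; positions: p0=-5 p1=-5 p2=13 p3=15; velocities now: v0=-3 v1=-2 v2=1 v3=0
Collision at t=7: particles 2 and 3 swap velocities; positions: p0=-11 p1=-9 p2=15 p3=15; velocities now: v0=-3 v1=-2 v2=0 v3=1

Answer: 1,2 0,1 2,3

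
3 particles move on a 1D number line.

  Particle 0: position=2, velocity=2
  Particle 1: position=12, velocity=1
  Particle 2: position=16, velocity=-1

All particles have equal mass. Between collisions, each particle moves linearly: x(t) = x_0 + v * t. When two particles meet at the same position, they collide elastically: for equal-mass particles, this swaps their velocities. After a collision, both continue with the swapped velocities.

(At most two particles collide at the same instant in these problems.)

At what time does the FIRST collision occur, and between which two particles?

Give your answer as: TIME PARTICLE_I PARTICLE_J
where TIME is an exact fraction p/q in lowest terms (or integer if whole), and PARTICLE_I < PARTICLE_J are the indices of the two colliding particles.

Answer: 2 1 2

Derivation:
Pair (0,1): pos 2,12 vel 2,1 -> gap=10, closing at 1/unit, collide at t=10
Pair (1,2): pos 12,16 vel 1,-1 -> gap=4, closing at 2/unit, collide at t=2
Earliest collision: t=2 between 1 and 2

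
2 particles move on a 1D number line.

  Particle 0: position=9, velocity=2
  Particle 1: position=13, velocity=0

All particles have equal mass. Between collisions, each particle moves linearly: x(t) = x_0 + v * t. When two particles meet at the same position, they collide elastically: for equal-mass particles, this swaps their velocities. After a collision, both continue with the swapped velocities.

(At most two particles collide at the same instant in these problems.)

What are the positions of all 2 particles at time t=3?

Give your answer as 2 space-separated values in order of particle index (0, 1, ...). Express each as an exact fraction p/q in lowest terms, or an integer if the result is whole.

Answer: 13 15

Derivation:
Collision at t=2: particles 0 and 1 swap velocities; positions: p0=13 p1=13; velocities now: v0=0 v1=2
Advance to t=3 (no further collisions before then); velocities: v0=0 v1=2; positions = 13 15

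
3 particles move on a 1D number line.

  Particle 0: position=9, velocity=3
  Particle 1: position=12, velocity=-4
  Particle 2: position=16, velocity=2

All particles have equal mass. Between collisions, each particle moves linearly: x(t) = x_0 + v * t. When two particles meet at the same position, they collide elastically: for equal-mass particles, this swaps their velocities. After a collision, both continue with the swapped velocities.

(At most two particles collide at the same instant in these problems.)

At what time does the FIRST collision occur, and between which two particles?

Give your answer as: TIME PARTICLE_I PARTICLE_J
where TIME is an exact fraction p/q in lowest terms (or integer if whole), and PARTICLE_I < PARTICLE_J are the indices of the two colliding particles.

Answer: 3/7 0 1

Derivation:
Pair (0,1): pos 9,12 vel 3,-4 -> gap=3, closing at 7/unit, collide at t=3/7
Pair (1,2): pos 12,16 vel -4,2 -> not approaching (rel speed -6 <= 0)
Earliest collision: t=3/7 between 0 and 1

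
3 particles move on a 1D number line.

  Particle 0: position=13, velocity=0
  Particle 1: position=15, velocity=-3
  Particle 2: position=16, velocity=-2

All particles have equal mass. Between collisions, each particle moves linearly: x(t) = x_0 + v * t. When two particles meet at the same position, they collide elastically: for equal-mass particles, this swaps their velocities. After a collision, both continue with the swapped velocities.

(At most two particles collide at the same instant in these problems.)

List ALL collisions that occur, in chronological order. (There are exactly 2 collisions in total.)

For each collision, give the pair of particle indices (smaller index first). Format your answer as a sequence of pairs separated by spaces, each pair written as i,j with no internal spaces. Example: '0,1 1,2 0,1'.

Answer: 0,1 1,2

Derivation:
Collision at t=2/3: particles 0 and 1 swap velocities; positions: p0=13 p1=13 p2=44/3; velocities now: v0=-3 v1=0 v2=-2
Collision at t=3/2: particles 1 and 2 swap velocities; positions: p0=21/2 p1=13 p2=13; velocities now: v0=-3 v1=-2 v2=0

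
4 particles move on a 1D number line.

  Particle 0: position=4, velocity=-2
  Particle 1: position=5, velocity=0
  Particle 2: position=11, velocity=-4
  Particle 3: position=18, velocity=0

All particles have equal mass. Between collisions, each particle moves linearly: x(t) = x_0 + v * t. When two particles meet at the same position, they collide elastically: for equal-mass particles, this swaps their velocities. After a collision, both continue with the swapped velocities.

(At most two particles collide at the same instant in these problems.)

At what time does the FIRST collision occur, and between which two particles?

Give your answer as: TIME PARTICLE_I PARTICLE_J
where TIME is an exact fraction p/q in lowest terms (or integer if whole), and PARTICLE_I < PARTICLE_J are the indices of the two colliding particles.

Answer: 3/2 1 2

Derivation:
Pair (0,1): pos 4,5 vel -2,0 -> not approaching (rel speed -2 <= 0)
Pair (1,2): pos 5,11 vel 0,-4 -> gap=6, closing at 4/unit, collide at t=3/2
Pair (2,3): pos 11,18 vel -4,0 -> not approaching (rel speed -4 <= 0)
Earliest collision: t=3/2 between 1 and 2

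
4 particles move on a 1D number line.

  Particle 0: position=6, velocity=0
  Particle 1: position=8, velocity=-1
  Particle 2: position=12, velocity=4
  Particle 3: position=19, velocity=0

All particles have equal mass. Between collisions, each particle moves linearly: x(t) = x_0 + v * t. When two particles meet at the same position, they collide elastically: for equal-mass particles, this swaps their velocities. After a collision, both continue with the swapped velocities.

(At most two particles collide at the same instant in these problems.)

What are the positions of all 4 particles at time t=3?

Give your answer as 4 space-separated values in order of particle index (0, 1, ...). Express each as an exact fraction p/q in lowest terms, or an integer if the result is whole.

Answer: 5 6 19 24

Derivation:
Collision at t=7/4: particles 2 and 3 swap velocities; positions: p0=6 p1=25/4 p2=19 p3=19; velocities now: v0=0 v1=-1 v2=0 v3=4
Collision at t=2: particles 0 and 1 swap velocities; positions: p0=6 p1=6 p2=19 p3=20; velocities now: v0=-1 v1=0 v2=0 v3=4
Advance to t=3 (no further collisions before then); velocities: v0=-1 v1=0 v2=0 v3=4; positions = 5 6 19 24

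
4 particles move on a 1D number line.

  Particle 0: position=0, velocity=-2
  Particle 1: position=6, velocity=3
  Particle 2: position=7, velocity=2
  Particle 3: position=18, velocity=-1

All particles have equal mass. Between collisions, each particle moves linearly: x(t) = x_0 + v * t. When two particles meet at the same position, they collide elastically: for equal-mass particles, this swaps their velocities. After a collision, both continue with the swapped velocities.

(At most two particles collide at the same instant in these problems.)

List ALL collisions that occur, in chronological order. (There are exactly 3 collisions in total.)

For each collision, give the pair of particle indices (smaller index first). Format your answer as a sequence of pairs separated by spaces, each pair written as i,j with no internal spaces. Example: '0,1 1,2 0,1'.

Collision at t=1: particles 1 and 2 swap velocities; positions: p0=-2 p1=9 p2=9 p3=17; velocities now: v0=-2 v1=2 v2=3 v3=-1
Collision at t=3: particles 2 and 3 swap velocities; positions: p0=-6 p1=13 p2=15 p3=15; velocities now: v0=-2 v1=2 v2=-1 v3=3
Collision at t=11/3: particles 1 and 2 swap velocities; positions: p0=-22/3 p1=43/3 p2=43/3 p3=17; velocities now: v0=-2 v1=-1 v2=2 v3=3

Answer: 1,2 2,3 1,2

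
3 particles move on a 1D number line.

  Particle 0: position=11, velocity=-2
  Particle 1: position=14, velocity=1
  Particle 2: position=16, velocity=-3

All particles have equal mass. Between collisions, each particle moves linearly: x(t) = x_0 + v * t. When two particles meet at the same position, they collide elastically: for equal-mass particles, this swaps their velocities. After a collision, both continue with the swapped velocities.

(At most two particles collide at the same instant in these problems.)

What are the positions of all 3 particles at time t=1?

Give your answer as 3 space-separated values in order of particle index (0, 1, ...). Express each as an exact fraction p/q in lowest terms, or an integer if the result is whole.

Collision at t=1/2: particles 1 and 2 swap velocities; positions: p0=10 p1=29/2 p2=29/2; velocities now: v0=-2 v1=-3 v2=1
Advance to t=1 (no further collisions before then); velocities: v0=-2 v1=-3 v2=1; positions = 9 13 15

Answer: 9 13 15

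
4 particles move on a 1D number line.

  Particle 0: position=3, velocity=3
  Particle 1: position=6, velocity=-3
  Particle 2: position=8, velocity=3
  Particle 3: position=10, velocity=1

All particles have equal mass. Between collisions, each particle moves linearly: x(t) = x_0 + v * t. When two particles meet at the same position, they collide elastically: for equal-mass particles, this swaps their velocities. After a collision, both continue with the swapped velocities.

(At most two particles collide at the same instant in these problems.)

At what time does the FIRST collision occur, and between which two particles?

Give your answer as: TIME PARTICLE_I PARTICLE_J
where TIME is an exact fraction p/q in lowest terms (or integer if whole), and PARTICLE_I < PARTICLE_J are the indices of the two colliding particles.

Pair (0,1): pos 3,6 vel 3,-3 -> gap=3, closing at 6/unit, collide at t=1/2
Pair (1,2): pos 6,8 vel -3,3 -> not approaching (rel speed -6 <= 0)
Pair (2,3): pos 8,10 vel 3,1 -> gap=2, closing at 2/unit, collide at t=1
Earliest collision: t=1/2 between 0 and 1

Answer: 1/2 0 1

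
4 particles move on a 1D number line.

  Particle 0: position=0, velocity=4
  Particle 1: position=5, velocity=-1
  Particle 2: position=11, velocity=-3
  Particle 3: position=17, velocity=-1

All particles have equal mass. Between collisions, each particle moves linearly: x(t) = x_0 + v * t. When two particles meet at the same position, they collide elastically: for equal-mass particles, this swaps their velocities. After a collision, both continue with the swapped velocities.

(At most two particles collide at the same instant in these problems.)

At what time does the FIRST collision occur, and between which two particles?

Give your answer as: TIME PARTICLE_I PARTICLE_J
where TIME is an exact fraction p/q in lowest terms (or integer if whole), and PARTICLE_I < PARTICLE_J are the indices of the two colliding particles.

Pair (0,1): pos 0,5 vel 4,-1 -> gap=5, closing at 5/unit, collide at t=1
Pair (1,2): pos 5,11 vel -1,-3 -> gap=6, closing at 2/unit, collide at t=3
Pair (2,3): pos 11,17 vel -3,-1 -> not approaching (rel speed -2 <= 0)
Earliest collision: t=1 between 0 and 1

Answer: 1 0 1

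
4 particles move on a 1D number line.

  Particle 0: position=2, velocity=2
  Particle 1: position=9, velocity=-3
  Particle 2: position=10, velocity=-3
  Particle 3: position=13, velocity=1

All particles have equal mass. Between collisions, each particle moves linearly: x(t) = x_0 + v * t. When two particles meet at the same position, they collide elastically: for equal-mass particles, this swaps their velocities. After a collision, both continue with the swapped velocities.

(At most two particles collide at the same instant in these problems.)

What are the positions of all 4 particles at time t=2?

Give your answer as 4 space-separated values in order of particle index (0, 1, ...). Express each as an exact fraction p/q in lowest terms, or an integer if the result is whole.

Collision at t=7/5: particles 0 and 1 swap velocities; positions: p0=24/5 p1=24/5 p2=29/5 p3=72/5; velocities now: v0=-3 v1=2 v2=-3 v3=1
Collision at t=8/5: particles 1 and 2 swap velocities; positions: p0=21/5 p1=26/5 p2=26/5 p3=73/5; velocities now: v0=-3 v1=-3 v2=2 v3=1
Advance to t=2 (no further collisions before then); velocities: v0=-3 v1=-3 v2=2 v3=1; positions = 3 4 6 15

Answer: 3 4 6 15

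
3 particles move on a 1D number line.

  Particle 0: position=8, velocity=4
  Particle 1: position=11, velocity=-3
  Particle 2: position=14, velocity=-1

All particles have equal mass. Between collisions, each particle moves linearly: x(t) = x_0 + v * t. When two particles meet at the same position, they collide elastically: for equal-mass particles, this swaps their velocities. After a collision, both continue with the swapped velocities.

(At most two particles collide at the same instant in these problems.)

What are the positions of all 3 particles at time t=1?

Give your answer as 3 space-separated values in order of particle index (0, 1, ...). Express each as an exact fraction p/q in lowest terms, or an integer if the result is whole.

Collision at t=3/7: particles 0 and 1 swap velocities; positions: p0=68/7 p1=68/7 p2=95/7; velocities now: v0=-3 v1=4 v2=-1
Advance to t=1 (no further collisions before then); velocities: v0=-3 v1=4 v2=-1; positions = 8 12 13

Answer: 8 12 13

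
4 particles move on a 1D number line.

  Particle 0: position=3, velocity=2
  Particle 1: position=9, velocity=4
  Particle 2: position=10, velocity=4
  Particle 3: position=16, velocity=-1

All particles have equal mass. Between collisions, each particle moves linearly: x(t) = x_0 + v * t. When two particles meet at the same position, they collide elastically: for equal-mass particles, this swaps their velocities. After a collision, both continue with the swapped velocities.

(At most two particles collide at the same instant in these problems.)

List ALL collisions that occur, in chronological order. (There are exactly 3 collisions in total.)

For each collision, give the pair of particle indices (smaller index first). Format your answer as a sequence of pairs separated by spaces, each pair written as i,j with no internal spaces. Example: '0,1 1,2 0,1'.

Collision at t=6/5: particles 2 and 3 swap velocities; positions: p0=27/5 p1=69/5 p2=74/5 p3=74/5; velocities now: v0=2 v1=4 v2=-1 v3=4
Collision at t=7/5: particles 1 and 2 swap velocities; positions: p0=29/5 p1=73/5 p2=73/5 p3=78/5; velocities now: v0=2 v1=-1 v2=4 v3=4
Collision at t=13/3: particles 0 and 1 swap velocities; positions: p0=35/3 p1=35/3 p2=79/3 p3=82/3; velocities now: v0=-1 v1=2 v2=4 v3=4

Answer: 2,3 1,2 0,1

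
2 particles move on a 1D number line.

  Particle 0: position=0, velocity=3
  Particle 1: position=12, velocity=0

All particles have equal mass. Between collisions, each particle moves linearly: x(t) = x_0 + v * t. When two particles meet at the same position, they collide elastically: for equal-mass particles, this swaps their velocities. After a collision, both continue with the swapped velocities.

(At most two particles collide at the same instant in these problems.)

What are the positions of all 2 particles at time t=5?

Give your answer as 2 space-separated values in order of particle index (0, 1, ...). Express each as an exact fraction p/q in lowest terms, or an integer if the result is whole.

Collision at t=4: particles 0 and 1 swap velocities; positions: p0=12 p1=12; velocities now: v0=0 v1=3
Advance to t=5 (no further collisions before then); velocities: v0=0 v1=3; positions = 12 15

Answer: 12 15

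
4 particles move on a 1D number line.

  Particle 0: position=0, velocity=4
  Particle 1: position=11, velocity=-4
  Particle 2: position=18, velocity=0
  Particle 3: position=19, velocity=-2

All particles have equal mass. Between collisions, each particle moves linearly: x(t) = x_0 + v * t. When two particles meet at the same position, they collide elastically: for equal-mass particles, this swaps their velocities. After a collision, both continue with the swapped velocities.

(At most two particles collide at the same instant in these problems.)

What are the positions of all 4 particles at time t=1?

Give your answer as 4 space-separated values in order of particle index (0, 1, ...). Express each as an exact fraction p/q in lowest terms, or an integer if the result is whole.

Answer: 4 7 17 18

Derivation:
Collision at t=1/2: particles 2 and 3 swap velocities; positions: p0=2 p1=9 p2=18 p3=18; velocities now: v0=4 v1=-4 v2=-2 v3=0
Advance to t=1 (no further collisions before then); velocities: v0=4 v1=-4 v2=-2 v3=0; positions = 4 7 17 18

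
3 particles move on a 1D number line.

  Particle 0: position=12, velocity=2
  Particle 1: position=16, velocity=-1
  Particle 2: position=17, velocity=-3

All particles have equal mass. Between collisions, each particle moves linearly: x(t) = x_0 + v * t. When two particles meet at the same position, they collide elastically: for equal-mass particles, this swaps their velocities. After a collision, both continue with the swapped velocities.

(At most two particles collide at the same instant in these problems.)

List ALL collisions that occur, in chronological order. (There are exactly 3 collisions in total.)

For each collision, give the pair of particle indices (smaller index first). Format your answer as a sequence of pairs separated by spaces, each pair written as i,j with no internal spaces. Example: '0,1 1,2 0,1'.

Answer: 1,2 0,1 1,2

Derivation:
Collision at t=1/2: particles 1 and 2 swap velocities; positions: p0=13 p1=31/2 p2=31/2; velocities now: v0=2 v1=-3 v2=-1
Collision at t=1: particles 0 and 1 swap velocities; positions: p0=14 p1=14 p2=15; velocities now: v0=-3 v1=2 v2=-1
Collision at t=4/3: particles 1 and 2 swap velocities; positions: p0=13 p1=44/3 p2=44/3; velocities now: v0=-3 v1=-1 v2=2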